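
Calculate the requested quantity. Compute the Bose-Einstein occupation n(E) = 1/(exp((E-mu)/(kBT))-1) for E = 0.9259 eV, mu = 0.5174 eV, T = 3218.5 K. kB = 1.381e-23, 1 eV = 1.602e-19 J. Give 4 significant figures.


Step 1: (E - mu) = 0.4085 eV
Step 2: x = (E-mu)*eV/(kB*T) = 0.4085*1.602e-19/(1.381e-23*3218.5) = 1.472
Step 3: exp(x) = 4.359
Step 4: n = 1/(exp(x)-1) = 0.2977

0.2977


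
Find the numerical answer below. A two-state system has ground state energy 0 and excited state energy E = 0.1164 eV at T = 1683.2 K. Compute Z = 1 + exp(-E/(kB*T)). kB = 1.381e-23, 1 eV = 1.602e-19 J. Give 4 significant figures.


Step 1: Compute beta*E = E*eV/(kB*T) = 0.1164*1.602e-19/(1.381e-23*1683.2) = 0.8022
Step 2: exp(-beta*E) = exp(-0.8022) = 0.4483
Step 3: Z = 1 + 0.4483 = 1.448

1.448


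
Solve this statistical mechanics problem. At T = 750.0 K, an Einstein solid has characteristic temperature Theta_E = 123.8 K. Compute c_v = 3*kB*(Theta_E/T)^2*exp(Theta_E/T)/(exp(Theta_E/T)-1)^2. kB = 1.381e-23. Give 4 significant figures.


Step 1: x = Theta_E/T = 123.8/750.0 = 0.1651
Step 2: x^2 = 0.02725
Step 3: exp(x) = 1.179
Step 4: c_v = 3*1.381e-23*0.02725*1.179/(1.179-1)^2 = 4.134e-23

4.134e-23


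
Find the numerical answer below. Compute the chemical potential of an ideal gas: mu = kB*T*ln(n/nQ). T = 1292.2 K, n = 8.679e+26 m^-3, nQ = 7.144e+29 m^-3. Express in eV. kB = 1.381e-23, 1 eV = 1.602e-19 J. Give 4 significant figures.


Step 1: n/nQ = 8.679e+26/7.144e+29 = 0.001215
Step 2: ln(n/nQ) = -6.713
Step 3: mu = kB*T*ln(n/nQ) = 1.785e-20*-6.713 = -1.198e-19 J
Step 4: Convert to eV: -1.198e-19/1.602e-19 = -0.7478 eV

-0.7478


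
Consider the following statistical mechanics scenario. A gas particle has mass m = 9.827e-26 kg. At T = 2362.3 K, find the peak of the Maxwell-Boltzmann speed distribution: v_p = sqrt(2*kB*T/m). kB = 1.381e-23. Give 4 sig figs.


Step 1: Numerator = 2*kB*T = 2*1.381e-23*2362.3 = 6.525e-20
Step 2: Ratio = 6.525e-20 / 9.827e-26 = 6.64e+05
Step 3: v_p = sqrt(6.64e+05) = 814.8 m/s

814.8


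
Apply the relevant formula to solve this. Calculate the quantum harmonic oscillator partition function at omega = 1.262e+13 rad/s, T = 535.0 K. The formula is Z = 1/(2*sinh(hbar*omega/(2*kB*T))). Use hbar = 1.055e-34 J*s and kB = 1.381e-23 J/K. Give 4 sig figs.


Step 1: Compute x = hbar*omega/(kB*T) = 1.055e-34*1.262e+13/(1.381e-23*535.0) = 0.1802
Step 2: x/2 = 0.0901
Step 3: sinh(x/2) = 0.09022
Step 4: Z = 1/(2*0.09022) = 5.542

5.542


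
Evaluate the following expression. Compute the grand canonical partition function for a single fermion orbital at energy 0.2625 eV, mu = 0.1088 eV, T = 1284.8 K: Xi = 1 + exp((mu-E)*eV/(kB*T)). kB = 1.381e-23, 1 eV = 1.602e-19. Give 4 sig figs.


Step 1: (mu - E) = 0.1088 - 0.2625 = -0.1537 eV
Step 2: x = (mu-E)*eV/(kB*T) = -0.1537*1.602e-19/(1.381e-23*1284.8) = -1.388
Step 3: exp(x) = 0.2496
Step 4: Xi = 1 + 0.2496 = 1.25

1.25


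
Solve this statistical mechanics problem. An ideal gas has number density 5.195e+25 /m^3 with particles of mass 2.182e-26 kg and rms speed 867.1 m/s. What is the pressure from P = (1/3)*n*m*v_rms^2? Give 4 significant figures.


Step 1: v_rms^2 = 867.1^2 = 7.519e+05
Step 2: n*m = 5.195e+25*2.182e-26 = 1.134
Step 3: P = (1/3)*1.134*7.519e+05 = 2.841e+05 Pa

2.841e+05


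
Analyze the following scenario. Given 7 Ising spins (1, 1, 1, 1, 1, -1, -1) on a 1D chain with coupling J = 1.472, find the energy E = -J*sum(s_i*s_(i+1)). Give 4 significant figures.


Step 1: Nearest-neighbor products: 1, 1, 1, 1, -1, 1
Step 2: Sum of products = 4
Step 3: E = -1.472 * 4 = -5.888

-5.888


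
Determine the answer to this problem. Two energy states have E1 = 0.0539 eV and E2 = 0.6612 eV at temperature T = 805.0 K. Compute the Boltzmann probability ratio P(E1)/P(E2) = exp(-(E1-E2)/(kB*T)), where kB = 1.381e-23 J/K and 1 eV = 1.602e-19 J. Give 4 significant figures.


Step 1: Compute energy difference dE = E1 - E2 = 0.0539 - 0.6612 = -0.6073 eV
Step 2: Convert to Joules: dE_J = -0.6073 * 1.602e-19 = -9.729e-20 J
Step 3: Compute exponent = -dE_J / (kB * T) = -(-9.729e-20) / (1.381e-23 * 805.0) = 8.751
Step 4: P(E1)/P(E2) = exp(8.751) = 6319

6319


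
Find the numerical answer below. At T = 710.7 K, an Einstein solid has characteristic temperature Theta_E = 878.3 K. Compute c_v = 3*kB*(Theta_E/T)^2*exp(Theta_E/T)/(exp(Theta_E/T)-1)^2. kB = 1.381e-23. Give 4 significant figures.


Step 1: x = Theta_E/T = 878.3/710.7 = 1.236
Step 2: x^2 = 1.527
Step 3: exp(x) = 3.441
Step 4: c_v = 3*1.381e-23*1.527*3.441/(3.441-1)^2 = 3.654e-23

3.654e-23


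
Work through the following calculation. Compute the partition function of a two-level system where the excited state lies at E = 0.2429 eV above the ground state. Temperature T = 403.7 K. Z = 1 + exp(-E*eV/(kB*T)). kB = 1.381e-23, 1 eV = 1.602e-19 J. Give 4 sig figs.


Step 1: Compute beta*E = E*eV/(kB*T) = 0.2429*1.602e-19/(1.381e-23*403.7) = 6.98
Step 2: exp(-beta*E) = exp(-6.98) = 0.0009306
Step 3: Z = 1 + 0.0009306 = 1.001

1.001


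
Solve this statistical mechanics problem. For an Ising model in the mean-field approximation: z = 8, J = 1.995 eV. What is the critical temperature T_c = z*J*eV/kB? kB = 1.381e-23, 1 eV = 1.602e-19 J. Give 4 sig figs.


Step 1: z*J = 8*1.995 = 15.96 eV
Step 2: Convert to Joules: 15.96*1.602e-19 = 2.557e-18 J
Step 3: T_c = 2.557e-18 / 1.381e-23 = 1.851e+05 K

1.851e+05


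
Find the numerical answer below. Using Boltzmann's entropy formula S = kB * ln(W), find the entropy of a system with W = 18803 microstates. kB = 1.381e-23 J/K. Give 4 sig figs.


Step 1: ln(W) = ln(18803) = 9.842
Step 2: S = kB * ln(W) = 1.381e-23 * 9.842
Step 3: S = 1.359e-22 J/K

1.359e-22


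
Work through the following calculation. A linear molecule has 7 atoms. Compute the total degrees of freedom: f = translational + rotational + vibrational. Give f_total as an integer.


Step 1: Translational DOF = 3
Step 2: Rotational DOF (linear) = 2
Step 3: Vibrational DOF = 3*7 - 5 = 16
Step 4: Total = 3 + 2 + 16 = 21

21


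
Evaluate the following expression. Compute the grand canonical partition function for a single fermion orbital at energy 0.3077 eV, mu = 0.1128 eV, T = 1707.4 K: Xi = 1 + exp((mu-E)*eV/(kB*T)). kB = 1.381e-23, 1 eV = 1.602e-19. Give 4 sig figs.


Step 1: (mu - E) = 0.1128 - 0.3077 = -0.1949 eV
Step 2: x = (mu-E)*eV/(kB*T) = -0.1949*1.602e-19/(1.381e-23*1707.4) = -1.324
Step 3: exp(x) = 0.266
Step 4: Xi = 1 + 0.266 = 1.266

1.266


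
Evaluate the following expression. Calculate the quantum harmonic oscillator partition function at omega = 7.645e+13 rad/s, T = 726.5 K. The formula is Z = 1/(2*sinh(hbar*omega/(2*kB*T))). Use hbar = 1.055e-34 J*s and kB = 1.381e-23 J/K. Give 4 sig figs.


Step 1: Compute x = hbar*omega/(kB*T) = 1.055e-34*7.645e+13/(1.381e-23*726.5) = 0.8039
Step 2: x/2 = 0.4019
Step 3: sinh(x/2) = 0.4129
Step 4: Z = 1/(2*0.4129) = 1.211

1.211


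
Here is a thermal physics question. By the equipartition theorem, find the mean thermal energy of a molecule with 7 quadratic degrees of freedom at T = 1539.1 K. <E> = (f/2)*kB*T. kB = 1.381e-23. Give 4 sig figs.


Step 1: f/2 = 7/2 = 3.5
Step 2: kB*T = 1.381e-23 * 1539.1 = 2.125e-20
Step 3: <E> = 3.5 * 2.125e-20 = 7.439e-20 J

7.439e-20


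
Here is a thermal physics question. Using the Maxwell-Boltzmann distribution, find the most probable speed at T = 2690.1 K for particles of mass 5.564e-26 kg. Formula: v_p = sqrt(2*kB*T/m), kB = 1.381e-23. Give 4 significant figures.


Step 1: Numerator = 2*kB*T = 2*1.381e-23*2690.1 = 7.43e-20
Step 2: Ratio = 7.43e-20 / 5.564e-26 = 1.335e+06
Step 3: v_p = sqrt(1.335e+06) = 1156 m/s

1156


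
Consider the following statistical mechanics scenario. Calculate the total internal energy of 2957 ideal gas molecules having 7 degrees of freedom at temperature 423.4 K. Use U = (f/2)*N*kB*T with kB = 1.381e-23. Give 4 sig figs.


Step 1: f/2 = 7/2 = 3.5
Step 2: N*kB*T = 2957*1.381e-23*423.4 = 1.729e-17
Step 3: U = 3.5 * 1.729e-17 = 6.052e-17 J

6.052e-17


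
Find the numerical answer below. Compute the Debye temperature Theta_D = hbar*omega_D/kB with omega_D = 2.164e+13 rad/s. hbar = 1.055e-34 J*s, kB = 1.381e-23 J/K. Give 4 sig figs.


Step 1: hbar*omega_D = 1.055e-34 * 2.164e+13 = 2.283e-21 J
Step 2: Theta_D = 2.283e-21 / 1.381e-23
Step 3: Theta_D = 165.3 K

165.3


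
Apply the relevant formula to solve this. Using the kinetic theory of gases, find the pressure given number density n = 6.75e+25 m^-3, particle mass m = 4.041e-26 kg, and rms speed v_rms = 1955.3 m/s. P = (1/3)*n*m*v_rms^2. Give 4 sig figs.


Step 1: v_rms^2 = 1955.3^2 = 3.823e+06
Step 2: n*m = 6.75e+25*4.041e-26 = 2.728
Step 3: P = (1/3)*2.728*3.823e+06 = 3.476e+06 Pa

3.476e+06


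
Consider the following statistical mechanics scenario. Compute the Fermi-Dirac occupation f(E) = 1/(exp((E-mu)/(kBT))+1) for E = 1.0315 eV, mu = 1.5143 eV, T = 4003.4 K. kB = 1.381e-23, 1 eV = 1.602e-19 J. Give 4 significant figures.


Step 1: (E - mu) = 1.0315 - 1.5143 = -0.4828 eV
Step 2: Convert: (E-mu)*eV = -7.734e-20 J
Step 3: x = (E-mu)*eV/(kB*T) = -1.399
Step 4: f = 1/(exp(-1.399)+1) = 0.802

0.802


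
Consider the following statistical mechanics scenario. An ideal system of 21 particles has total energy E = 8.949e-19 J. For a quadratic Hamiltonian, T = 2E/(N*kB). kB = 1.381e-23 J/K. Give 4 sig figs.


Step 1: Numerator = 2*E = 2*8.949e-19 = 1.79e-18 J
Step 2: Denominator = N*kB = 21*1.381e-23 = 2.9e-22
Step 3: T = 1.79e-18 / 2.9e-22 = 6172 K

6172


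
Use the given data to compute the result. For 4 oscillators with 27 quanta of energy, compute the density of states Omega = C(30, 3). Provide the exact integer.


Step 1: Use binomial coefficient C(30, 3)
Step 2: Numerator = 30! / 27!
Step 3: Denominator = 3!
Step 4: Omega = 4060

4060


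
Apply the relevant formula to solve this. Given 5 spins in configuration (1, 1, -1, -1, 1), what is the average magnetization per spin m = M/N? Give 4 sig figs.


Step 1: Count up spins (+1): 3, down spins (-1): 2
Step 2: Total magnetization M = 3 - 2 = 1
Step 3: m = M/N = 1/5 = 0.2

0.2


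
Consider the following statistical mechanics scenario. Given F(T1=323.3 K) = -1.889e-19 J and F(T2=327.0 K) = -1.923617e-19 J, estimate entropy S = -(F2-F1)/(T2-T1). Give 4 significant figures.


Step 1: dF = F2 - F1 = -1.923617e-19 - (-1.889e-19) = -3.4617e-21 J
Step 2: dT = T2 - T1 = 327.0 - 323.3 = 3.7 K
Step 3: S = -dF/dT = -(-3.4617e-21)/3.7 = 9.356e-22 J/K

9.356e-22


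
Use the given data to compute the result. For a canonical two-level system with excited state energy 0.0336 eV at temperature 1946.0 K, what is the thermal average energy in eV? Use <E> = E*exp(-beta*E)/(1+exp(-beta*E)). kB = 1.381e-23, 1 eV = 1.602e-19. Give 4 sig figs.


Step 1: beta*E = 0.0336*1.602e-19/(1.381e-23*1946.0) = 0.2003
Step 2: exp(-beta*E) = 0.8185
Step 3: <E> = 0.0336*0.8185/(1+0.8185) = 0.01512 eV

0.01512


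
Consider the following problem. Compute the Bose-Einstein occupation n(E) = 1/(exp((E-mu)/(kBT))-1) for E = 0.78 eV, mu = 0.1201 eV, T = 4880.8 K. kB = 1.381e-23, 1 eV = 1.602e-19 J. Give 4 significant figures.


Step 1: (E - mu) = 0.6599 eV
Step 2: x = (E-mu)*eV/(kB*T) = 0.6599*1.602e-19/(1.381e-23*4880.8) = 1.568
Step 3: exp(x) = 4.799
Step 4: n = 1/(exp(x)-1) = 0.2632

0.2632


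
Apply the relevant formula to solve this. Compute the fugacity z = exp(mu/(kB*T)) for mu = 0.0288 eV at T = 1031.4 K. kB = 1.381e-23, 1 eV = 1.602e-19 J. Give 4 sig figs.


Step 1: Convert mu to Joules: 0.0288*1.602e-19 = 4.614e-21 J
Step 2: kB*T = 1.381e-23*1031.4 = 1.424e-20 J
Step 3: mu/(kB*T) = 0.3239
Step 4: z = exp(0.3239) = 1.383

1.383


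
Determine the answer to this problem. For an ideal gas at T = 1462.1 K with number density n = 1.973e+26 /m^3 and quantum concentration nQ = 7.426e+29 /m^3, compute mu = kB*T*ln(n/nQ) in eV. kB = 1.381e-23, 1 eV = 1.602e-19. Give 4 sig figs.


Step 1: n/nQ = 1.973e+26/7.426e+29 = 0.0002657
Step 2: ln(n/nQ) = -8.233
Step 3: mu = kB*T*ln(n/nQ) = 2.019e-20*-8.233 = -1.662e-19 J
Step 4: Convert to eV: -1.662e-19/1.602e-19 = -1.038 eV

-1.038


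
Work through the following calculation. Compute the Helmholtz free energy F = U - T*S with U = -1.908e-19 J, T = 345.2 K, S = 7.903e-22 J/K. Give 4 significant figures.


Step 1: T*S = 345.2 * 7.903e-22 = 2.728e-19 J
Step 2: F = U - T*S = -1.908e-19 - 2.728e-19
Step 3: F = -4.636e-19 J

-4.636e-19


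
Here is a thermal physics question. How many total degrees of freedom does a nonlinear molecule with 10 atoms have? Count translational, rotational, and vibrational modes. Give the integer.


Step 1: Translational DOF = 3
Step 2: Rotational DOF (nonlinear) = 3
Step 3: Vibrational DOF = 3*10 - 6 = 24
Step 4: Total = 3 + 3 + 24 = 30

30


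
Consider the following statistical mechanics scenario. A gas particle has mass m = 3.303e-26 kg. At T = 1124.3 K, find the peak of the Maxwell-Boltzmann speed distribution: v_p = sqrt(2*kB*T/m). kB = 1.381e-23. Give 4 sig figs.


Step 1: Numerator = 2*kB*T = 2*1.381e-23*1124.3 = 3.105e-20
Step 2: Ratio = 3.105e-20 / 3.303e-26 = 9.402e+05
Step 3: v_p = sqrt(9.402e+05) = 969.6 m/s

969.6


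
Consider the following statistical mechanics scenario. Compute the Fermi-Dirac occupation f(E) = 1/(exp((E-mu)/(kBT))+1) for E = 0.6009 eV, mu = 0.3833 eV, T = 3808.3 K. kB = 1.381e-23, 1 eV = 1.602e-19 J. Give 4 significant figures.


Step 1: (E - mu) = 0.6009 - 0.3833 = 0.2176 eV
Step 2: Convert: (E-mu)*eV = 3.486e-20 J
Step 3: x = (E-mu)*eV/(kB*T) = 0.6628
Step 4: f = 1/(exp(0.6628)+1) = 0.3401

0.3401


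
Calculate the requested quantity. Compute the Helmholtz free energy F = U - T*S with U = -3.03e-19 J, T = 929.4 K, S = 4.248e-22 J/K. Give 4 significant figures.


Step 1: T*S = 929.4 * 4.248e-22 = 3.948e-19 J
Step 2: F = U - T*S = -3.03e-19 - 3.948e-19
Step 3: F = -6.978e-19 J

-6.978e-19


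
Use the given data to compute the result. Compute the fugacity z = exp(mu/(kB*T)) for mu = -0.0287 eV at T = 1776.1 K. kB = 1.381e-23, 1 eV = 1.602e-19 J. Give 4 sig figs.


Step 1: Convert mu to Joules: -0.0287*1.602e-19 = -4.598e-21 J
Step 2: kB*T = 1.381e-23*1776.1 = 2.453e-20 J
Step 3: mu/(kB*T) = -0.1874
Step 4: z = exp(-0.1874) = 0.8291

0.8291


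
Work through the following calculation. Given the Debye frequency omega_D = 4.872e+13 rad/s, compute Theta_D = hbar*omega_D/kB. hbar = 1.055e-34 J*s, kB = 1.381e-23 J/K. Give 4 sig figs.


Step 1: hbar*omega_D = 1.055e-34 * 4.872e+13 = 5.14e-21 J
Step 2: Theta_D = 5.14e-21 / 1.381e-23
Step 3: Theta_D = 372.2 K

372.2


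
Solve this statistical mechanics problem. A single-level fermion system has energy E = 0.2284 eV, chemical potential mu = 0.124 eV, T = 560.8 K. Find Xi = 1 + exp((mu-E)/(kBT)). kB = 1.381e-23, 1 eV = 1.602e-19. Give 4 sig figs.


Step 1: (mu - E) = 0.124 - 0.2284 = -0.1044 eV
Step 2: x = (mu-E)*eV/(kB*T) = -0.1044*1.602e-19/(1.381e-23*560.8) = -2.16
Step 3: exp(x) = 0.1154
Step 4: Xi = 1 + 0.1154 = 1.115

1.115


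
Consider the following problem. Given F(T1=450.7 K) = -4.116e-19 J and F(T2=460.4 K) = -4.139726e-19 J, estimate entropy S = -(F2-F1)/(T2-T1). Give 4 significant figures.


Step 1: dF = F2 - F1 = -4.139726e-19 - (-4.116e-19) = -2.3726e-21 J
Step 2: dT = T2 - T1 = 460.4 - 450.7 = 9.7 K
Step 3: S = -dF/dT = -(-2.3726e-21)/9.7 = 2.446e-22 J/K

2.446e-22


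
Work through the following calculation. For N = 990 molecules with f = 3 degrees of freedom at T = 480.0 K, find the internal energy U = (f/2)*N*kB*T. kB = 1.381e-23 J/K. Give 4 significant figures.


Step 1: f/2 = 3/2 = 1.5
Step 2: N*kB*T = 990*1.381e-23*480.0 = 6.563e-18
Step 3: U = 1.5 * 6.563e-18 = 9.844e-18 J

9.844e-18


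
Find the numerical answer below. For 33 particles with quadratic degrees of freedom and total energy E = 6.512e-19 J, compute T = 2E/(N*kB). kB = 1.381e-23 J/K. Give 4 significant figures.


Step 1: Numerator = 2*E = 2*6.512e-19 = 1.302e-18 J
Step 2: Denominator = N*kB = 33*1.381e-23 = 4.557e-22
Step 3: T = 1.302e-18 / 4.557e-22 = 2858 K

2858


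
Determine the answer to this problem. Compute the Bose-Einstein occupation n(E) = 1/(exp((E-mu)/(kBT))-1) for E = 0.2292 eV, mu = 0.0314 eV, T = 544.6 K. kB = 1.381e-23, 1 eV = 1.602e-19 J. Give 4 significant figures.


Step 1: (E - mu) = 0.1978 eV
Step 2: x = (E-mu)*eV/(kB*T) = 0.1978*1.602e-19/(1.381e-23*544.6) = 4.213
Step 3: exp(x) = 67.58
Step 4: n = 1/(exp(x)-1) = 0.01502

0.01502


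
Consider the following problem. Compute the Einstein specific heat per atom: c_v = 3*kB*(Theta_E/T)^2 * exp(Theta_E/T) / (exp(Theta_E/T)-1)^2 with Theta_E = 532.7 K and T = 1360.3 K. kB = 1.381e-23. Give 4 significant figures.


Step 1: x = Theta_E/T = 532.7/1360.3 = 0.3916
Step 2: x^2 = 0.1534
Step 3: exp(x) = 1.479
Step 4: c_v = 3*1.381e-23*0.1534*1.479/(1.479-1)^2 = 4.09e-23

4.09e-23


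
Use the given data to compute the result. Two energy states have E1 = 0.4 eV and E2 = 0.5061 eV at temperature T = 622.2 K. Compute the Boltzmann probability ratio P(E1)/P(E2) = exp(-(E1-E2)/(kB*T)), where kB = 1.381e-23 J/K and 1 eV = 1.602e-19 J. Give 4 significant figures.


Step 1: Compute energy difference dE = E1 - E2 = 0.4 - 0.5061 = -0.1061 eV
Step 2: Convert to Joules: dE_J = -0.1061 * 1.602e-19 = -1.7e-20 J
Step 3: Compute exponent = -dE_J / (kB * T) = -(-1.7e-20) / (1.381e-23 * 622.2) = 1.978
Step 4: P(E1)/P(E2) = exp(1.978) = 7.229

7.229


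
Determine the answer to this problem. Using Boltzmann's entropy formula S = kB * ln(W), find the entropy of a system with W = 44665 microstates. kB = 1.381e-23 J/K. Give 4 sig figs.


Step 1: ln(W) = ln(44665) = 10.71
Step 2: S = kB * ln(W) = 1.381e-23 * 10.71
Step 3: S = 1.479e-22 J/K

1.479e-22


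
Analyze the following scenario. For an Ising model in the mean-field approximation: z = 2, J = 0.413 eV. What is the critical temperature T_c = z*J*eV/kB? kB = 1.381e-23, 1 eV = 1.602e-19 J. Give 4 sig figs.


Step 1: z*J = 2*0.413 = 0.826 eV
Step 2: Convert to Joules: 0.826*1.602e-19 = 1.323e-19 J
Step 3: T_c = 1.323e-19 / 1.381e-23 = 9582 K

9582


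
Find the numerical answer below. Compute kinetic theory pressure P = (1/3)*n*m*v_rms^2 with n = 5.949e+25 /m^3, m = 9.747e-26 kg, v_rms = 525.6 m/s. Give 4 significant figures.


Step 1: v_rms^2 = 525.6^2 = 2.763e+05
Step 2: n*m = 5.949e+25*9.747e-26 = 5.798
Step 3: P = (1/3)*5.798*2.763e+05 = 5.34e+05 Pa

5.34e+05


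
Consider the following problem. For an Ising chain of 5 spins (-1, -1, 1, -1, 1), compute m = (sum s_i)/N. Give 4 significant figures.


Step 1: Count up spins (+1): 2, down spins (-1): 3
Step 2: Total magnetization M = 2 - 3 = -1
Step 3: m = M/N = -1/5 = -0.2

-0.2


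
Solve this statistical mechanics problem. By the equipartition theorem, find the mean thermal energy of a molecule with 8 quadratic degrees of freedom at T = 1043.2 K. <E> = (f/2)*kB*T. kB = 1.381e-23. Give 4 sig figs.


Step 1: f/2 = 8/2 = 4
Step 2: kB*T = 1.381e-23 * 1043.2 = 1.441e-20
Step 3: <E> = 4 * 1.441e-20 = 5.763e-20 J

5.763e-20


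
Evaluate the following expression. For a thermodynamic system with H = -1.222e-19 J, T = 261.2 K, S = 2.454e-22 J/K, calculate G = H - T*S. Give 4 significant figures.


Step 1: T*S = 261.2 * 2.454e-22 = 6.41e-20 J
Step 2: G = H - T*S = -1.222e-19 - 6.41e-20
Step 3: G = -1.863e-19 J

-1.863e-19


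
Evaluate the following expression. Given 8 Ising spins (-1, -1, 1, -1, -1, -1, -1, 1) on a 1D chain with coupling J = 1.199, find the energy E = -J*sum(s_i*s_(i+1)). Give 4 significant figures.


Step 1: Nearest-neighbor products: 1, -1, -1, 1, 1, 1, -1
Step 2: Sum of products = 1
Step 3: E = -1.199 * 1 = -1.199

-1.199


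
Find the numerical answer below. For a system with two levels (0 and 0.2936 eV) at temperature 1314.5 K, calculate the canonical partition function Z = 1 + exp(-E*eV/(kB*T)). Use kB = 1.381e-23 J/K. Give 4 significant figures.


Step 1: Compute beta*E = E*eV/(kB*T) = 0.2936*1.602e-19/(1.381e-23*1314.5) = 2.591
Step 2: exp(-beta*E) = exp(-2.591) = 0.07495
Step 3: Z = 1 + 0.07495 = 1.075

1.075


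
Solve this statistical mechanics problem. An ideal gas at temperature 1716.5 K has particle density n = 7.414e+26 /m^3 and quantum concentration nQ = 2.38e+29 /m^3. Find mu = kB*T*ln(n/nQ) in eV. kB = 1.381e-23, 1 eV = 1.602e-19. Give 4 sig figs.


Step 1: n/nQ = 7.414e+26/2.38e+29 = 0.003115
Step 2: ln(n/nQ) = -5.771
Step 3: mu = kB*T*ln(n/nQ) = 2.37e-20*-5.771 = -1.368e-19 J
Step 4: Convert to eV: -1.368e-19/1.602e-19 = -0.854 eV

-0.854


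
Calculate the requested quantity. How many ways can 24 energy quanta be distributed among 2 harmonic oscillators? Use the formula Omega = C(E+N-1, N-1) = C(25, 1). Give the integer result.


Step 1: Use binomial coefficient C(25, 1)
Step 2: Numerator = 25! / 24!
Step 3: Denominator = 1!
Step 4: Omega = 25

25


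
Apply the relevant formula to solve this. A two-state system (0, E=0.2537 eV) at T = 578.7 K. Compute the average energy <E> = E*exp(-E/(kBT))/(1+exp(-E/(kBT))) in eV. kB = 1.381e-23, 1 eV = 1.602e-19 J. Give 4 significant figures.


Step 1: beta*E = 0.2537*1.602e-19/(1.381e-23*578.7) = 5.086
Step 2: exp(-beta*E) = 0.006186
Step 3: <E> = 0.2537*0.006186/(1+0.006186) = 0.00156 eV

0.00156


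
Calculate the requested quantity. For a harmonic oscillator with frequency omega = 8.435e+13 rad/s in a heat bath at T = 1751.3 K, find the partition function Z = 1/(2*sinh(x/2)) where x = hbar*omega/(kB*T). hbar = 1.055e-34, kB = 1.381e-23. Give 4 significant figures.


Step 1: Compute x = hbar*omega/(kB*T) = 1.055e-34*8.435e+13/(1.381e-23*1751.3) = 0.3679
Step 2: x/2 = 0.184
Step 3: sinh(x/2) = 0.185
Step 4: Z = 1/(2*0.185) = 2.703

2.703


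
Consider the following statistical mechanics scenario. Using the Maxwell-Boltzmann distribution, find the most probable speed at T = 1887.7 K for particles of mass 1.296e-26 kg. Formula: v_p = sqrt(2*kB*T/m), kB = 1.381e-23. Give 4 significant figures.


Step 1: Numerator = 2*kB*T = 2*1.381e-23*1887.7 = 5.214e-20
Step 2: Ratio = 5.214e-20 / 1.296e-26 = 4.023e+06
Step 3: v_p = sqrt(4.023e+06) = 2006 m/s

2006


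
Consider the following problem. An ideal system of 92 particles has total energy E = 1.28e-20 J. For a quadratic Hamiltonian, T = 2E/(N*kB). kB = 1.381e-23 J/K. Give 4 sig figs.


Step 1: Numerator = 2*E = 2*1.28e-20 = 2.56e-20 J
Step 2: Denominator = N*kB = 92*1.381e-23 = 1.271e-21
Step 3: T = 2.56e-20 / 1.271e-21 = 20.15 K

20.15


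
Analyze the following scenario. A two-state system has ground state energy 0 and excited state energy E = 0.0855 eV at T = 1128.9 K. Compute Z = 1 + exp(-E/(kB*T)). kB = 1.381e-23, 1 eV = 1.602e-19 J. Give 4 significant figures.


Step 1: Compute beta*E = E*eV/(kB*T) = 0.0855*1.602e-19/(1.381e-23*1128.9) = 0.8786
Step 2: exp(-beta*E) = exp(-0.8786) = 0.4154
Step 3: Z = 1 + 0.4154 = 1.415

1.415


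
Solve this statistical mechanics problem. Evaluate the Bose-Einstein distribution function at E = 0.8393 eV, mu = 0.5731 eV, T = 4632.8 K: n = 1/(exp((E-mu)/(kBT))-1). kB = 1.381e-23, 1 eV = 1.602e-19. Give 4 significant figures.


Step 1: (E - mu) = 0.2662 eV
Step 2: x = (E-mu)*eV/(kB*T) = 0.2662*1.602e-19/(1.381e-23*4632.8) = 0.6666
Step 3: exp(x) = 1.948
Step 4: n = 1/(exp(x)-1) = 1.055

1.055


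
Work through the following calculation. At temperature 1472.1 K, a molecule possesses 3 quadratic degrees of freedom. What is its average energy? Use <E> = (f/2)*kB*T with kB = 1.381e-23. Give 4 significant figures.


Step 1: f/2 = 3/2 = 1.5
Step 2: kB*T = 1.381e-23 * 1472.1 = 2.033e-20
Step 3: <E> = 1.5 * 2.033e-20 = 3.049e-20 J

3.049e-20


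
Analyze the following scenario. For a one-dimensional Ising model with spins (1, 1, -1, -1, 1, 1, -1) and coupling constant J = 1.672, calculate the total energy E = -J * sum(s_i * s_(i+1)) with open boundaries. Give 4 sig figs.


Step 1: Nearest-neighbor products: 1, -1, 1, -1, 1, -1
Step 2: Sum of products = 0
Step 3: E = -1.672 * 0 = 0

0


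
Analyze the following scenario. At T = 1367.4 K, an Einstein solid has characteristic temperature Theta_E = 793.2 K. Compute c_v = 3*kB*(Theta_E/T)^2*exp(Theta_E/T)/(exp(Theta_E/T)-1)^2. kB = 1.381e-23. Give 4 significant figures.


Step 1: x = Theta_E/T = 793.2/1367.4 = 0.5801
Step 2: x^2 = 0.3365
Step 3: exp(x) = 1.786
Step 4: c_v = 3*1.381e-23*0.3365*1.786/(1.786-1)^2 = 4.029e-23

4.029e-23


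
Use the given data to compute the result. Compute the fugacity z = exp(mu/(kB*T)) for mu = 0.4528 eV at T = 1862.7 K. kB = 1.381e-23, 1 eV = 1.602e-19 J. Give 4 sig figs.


Step 1: Convert mu to Joules: 0.4528*1.602e-19 = 7.254e-20 J
Step 2: kB*T = 1.381e-23*1862.7 = 2.572e-20 J
Step 3: mu/(kB*T) = 2.82
Step 4: z = exp(2.82) = 16.78

16.78


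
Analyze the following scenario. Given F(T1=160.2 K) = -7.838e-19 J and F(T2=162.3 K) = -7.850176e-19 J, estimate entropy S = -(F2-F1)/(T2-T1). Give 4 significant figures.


Step 1: dF = F2 - F1 = -7.850176e-19 - (-7.838e-19) = -1.2176e-21 J
Step 2: dT = T2 - T1 = 162.3 - 160.2 = 2.1 K
Step 3: S = -dF/dT = -(-1.2176e-21)/2.1 = 5.798e-22 J/K

5.798e-22


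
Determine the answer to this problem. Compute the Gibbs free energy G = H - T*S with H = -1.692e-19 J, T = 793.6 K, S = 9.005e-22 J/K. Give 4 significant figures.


Step 1: T*S = 793.6 * 9.005e-22 = 7.146e-19 J
Step 2: G = H - T*S = -1.692e-19 - 7.146e-19
Step 3: G = -8.838e-19 J

-8.838e-19


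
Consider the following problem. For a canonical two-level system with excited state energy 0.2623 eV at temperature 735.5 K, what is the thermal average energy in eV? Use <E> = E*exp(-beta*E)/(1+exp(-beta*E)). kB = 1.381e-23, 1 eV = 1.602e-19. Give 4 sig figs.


Step 1: beta*E = 0.2623*1.602e-19/(1.381e-23*735.5) = 4.137
Step 2: exp(-beta*E) = 0.01597
Step 3: <E> = 0.2623*0.01597/(1+0.01597) = 0.004123 eV

0.004123


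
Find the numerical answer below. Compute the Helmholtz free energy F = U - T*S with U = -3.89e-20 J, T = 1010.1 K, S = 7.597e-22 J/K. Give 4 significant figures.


Step 1: T*S = 1010.1 * 7.597e-22 = 7.674e-19 J
Step 2: F = U - T*S = -3.89e-20 - 7.674e-19
Step 3: F = -8.063e-19 J

-8.063e-19


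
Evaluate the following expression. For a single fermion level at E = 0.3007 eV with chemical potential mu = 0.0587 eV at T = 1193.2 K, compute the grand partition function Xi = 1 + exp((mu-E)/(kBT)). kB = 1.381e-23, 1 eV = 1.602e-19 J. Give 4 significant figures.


Step 1: (mu - E) = 0.0587 - 0.3007 = -0.242 eV
Step 2: x = (mu-E)*eV/(kB*T) = -0.242*1.602e-19/(1.381e-23*1193.2) = -2.353
Step 3: exp(x) = 0.09511
Step 4: Xi = 1 + 0.09511 = 1.095

1.095


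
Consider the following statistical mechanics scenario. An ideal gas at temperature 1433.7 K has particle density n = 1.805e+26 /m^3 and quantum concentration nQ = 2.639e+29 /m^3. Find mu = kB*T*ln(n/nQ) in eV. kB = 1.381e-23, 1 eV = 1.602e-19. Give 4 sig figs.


Step 1: n/nQ = 1.805e+26/2.639e+29 = 0.000684
Step 2: ln(n/nQ) = -7.288
Step 3: mu = kB*T*ln(n/nQ) = 1.98e-20*-7.288 = -1.443e-19 J
Step 4: Convert to eV: -1.443e-19/1.602e-19 = -0.9007 eV

-0.9007


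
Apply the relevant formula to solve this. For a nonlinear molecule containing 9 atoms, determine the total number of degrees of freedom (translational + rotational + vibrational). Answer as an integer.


Step 1: Translational DOF = 3
Step 2: Rotational DOF (nonlinear) = 3
Step 3: Vibrational DOF = 3*9 - 6 = 21
Step 4: Total = 3 + 3 + 21 = 27

27


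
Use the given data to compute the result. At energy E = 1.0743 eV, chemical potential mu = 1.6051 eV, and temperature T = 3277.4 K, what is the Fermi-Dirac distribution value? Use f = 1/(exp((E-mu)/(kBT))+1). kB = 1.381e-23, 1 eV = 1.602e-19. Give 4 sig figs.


Step 1: (E - mu) = 1.0743 - 1.6051 = -0.5308 eV
Step 2: Convert: (E-mu)*eV = -8.503e-20 J
Step 3: x = (E-mu)*eV/(kB*T) = -1.879
Step 4: f = 1/(exp(-1.879)+1) = 0.8675

0.8675


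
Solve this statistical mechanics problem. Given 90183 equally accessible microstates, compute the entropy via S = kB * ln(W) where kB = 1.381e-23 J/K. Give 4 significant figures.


Step 1: ln(W) = ln(90183) = 11.41
Step 2: S = kB * ln(W) = 1.381e-23 * 11.41
Step 3: S = 1.576e-22 J/K

1.576e-22


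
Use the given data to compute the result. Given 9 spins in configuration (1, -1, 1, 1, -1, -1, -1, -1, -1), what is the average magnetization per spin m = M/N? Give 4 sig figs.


Step 1: Count up spins (+1): 3, down spins (-1): 6
Step 2: Total magnetization M = 3 - 6 = -3
Step 3: m = M/N = -3/9 = -0.3333

-0.3333


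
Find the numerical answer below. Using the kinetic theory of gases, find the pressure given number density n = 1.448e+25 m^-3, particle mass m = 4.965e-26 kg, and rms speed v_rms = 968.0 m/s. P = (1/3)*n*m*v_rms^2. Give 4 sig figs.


Step 1: v_rms^2 = 968.0^2 = 9.37e+05
Step 2: n*m = 1.448e+25*4.965e-26 = 0.7189
Step 3: P = (1/3)*0.7189*9.37e+05 = 2.246e+05 Pa

2.246e+05


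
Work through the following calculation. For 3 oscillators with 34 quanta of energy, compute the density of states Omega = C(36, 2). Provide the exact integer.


Step 1: Use binomial coefficient C(36, 2)
Step 2: Numerator = 36! / 34!
Step 3: Denominator = 2!
Step 4: Omega = 630

630


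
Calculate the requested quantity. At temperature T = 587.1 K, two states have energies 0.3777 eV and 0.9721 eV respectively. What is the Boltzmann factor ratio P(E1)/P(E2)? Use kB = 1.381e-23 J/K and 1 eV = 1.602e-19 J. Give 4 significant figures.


Step 1: Compute energy difference dE = E1 - E2 = 0.3777 - 0.9721 = -0.5944 eV
Step 2: Convert to Joules: dE_J = -0.5944 * 1.602e-19 = -9.522e-20 J
Step 3: Compute exponent = -dE_J / (kB * T) = -(-9.522e-20) / (1.381e-23 * 587.1) = 11.74
Step 4: P(E1)/P(E2) = exp(11.74) = 1.261e+05

1.261e+05


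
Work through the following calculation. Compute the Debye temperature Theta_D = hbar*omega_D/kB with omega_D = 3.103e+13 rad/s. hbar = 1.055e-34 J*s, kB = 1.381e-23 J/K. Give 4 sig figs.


Step 1: hbar*omega_D = 1.055e-34 * 3.103e+13 = 3.274e-21 J
Step 2: Theta_D = 3.274e-21 / 1.381e-23
Step 3: Theta_D = 237.1 K

237.1


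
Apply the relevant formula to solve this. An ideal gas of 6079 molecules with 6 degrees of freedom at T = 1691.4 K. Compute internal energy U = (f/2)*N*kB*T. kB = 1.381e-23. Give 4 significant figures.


Step 1: f/2 = 6/2 = 3.0
Step 2: N*kB*T = 6079*1.381e-23*1691.4 = 1.42e-16
Step 3: U = 3.0 * 1.42e-16 = 4.26e-16 J

4.26e-16


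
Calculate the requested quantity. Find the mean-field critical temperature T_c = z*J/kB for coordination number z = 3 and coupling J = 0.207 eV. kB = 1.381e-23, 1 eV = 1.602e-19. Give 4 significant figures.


Step 1: z*J = 3*0.207 = 0.621 eV
Step 2: Convert to Joules: 0.621*1.602e-19 = 9.948e-20 J
Step 3: T_c = 9.948e-20 / 1.381e-23 = 7204 K

7204


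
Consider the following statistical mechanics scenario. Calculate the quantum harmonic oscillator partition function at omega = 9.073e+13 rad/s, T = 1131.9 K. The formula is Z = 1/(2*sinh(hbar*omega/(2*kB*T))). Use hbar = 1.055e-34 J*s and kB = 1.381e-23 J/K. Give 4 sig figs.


Step 1: Compute x = hbar*omega/(kB*T) = 1.055e-34*9.073e+13/(1.381e-23*1131.9) = 0.6124
Step 2: x/2 = 0.3062
Step 3: sinh(x/2) = 0.311
Step 4: Z = 1/(2*0.311) = 1.608

1.608


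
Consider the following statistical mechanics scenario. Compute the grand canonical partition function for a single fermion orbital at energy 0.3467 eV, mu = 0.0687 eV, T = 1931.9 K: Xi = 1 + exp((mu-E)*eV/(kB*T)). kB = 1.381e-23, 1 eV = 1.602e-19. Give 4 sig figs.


Step 1: (mu - E) = 0.0687 - 0.3467 = -0.278 eV
Step 2: x = (mu-E)*eV/(kB*T) = -0.278*1.602e-19/(1.381e-23*1931.9) = -1.669
Step 3: exp(x) = 0.1884
Step 4: Xi = 1 + 0.1884 = 1.188

1.188


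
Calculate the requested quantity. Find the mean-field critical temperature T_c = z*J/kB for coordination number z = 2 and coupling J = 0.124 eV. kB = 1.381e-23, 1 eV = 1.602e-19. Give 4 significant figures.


Step 1: z*J = 2*0.124 = 0.248 eV
Step 2: Convert to Joules: 0.248*1.602e-19 = 3.973e-20 J
Step 3: T_c = 3.973e-20 / 1.381e-23 = 2877 K

2877


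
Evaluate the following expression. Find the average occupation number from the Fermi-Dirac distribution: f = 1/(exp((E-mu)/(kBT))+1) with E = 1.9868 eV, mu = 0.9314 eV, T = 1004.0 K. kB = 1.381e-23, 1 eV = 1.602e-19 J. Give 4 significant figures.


Step 1: (E - mu) = 1.9868 - 0.9314 = 1.055 eV
Step 2: Convert: (E-mu)*eV = 1.691e-19 J
Step 3: x = (E-mu)*eV/(kB*T) = 12.19
Step 4: f = 1/(exp(12.19)+1) = 5.06e-06

5.06e-06


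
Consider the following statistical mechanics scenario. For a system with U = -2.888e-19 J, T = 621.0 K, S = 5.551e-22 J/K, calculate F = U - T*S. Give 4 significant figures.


Step 1: T*S = 621.0 * 5.551e-22 = 3.447e-19 J
Step 2: F = U - T*S = -2.888e-19 - 3.447e-19
Step 3: F = -6.335e-19 J

-6.335e-19


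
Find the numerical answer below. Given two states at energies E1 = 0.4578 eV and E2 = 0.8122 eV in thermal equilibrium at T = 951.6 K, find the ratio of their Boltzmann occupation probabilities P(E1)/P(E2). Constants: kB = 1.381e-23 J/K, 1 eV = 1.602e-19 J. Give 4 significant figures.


Step 1: Compute energy difference dE = E1 - E2 = 0.4578 - 0.8122 = -0.3544 eV
Step 2: Convert to Joules: dE_J = -0.3544 * 1.602e-19 = -5.677e-20 J
Step 3: Compute exponent = -dE_J / (kB * T) = -(-5.677e-20) / (1.381e-23 * 951.6) = 4.32
Step 4: P(E1)/P(E2) = exp(4.32) = 75.21

75.21


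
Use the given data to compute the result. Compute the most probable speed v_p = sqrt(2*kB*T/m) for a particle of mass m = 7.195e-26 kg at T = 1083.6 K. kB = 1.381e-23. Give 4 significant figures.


Step 1: Numerator = 2*kB*T = 2*1.381e-23*1083.6 = 2.993e-20
Step 2: Ratio = 2.993e-20 / 7.195e-26 = 4.16e+05
Step 3: v_p = sqrt(4.16e+05) = 645 m/s

645


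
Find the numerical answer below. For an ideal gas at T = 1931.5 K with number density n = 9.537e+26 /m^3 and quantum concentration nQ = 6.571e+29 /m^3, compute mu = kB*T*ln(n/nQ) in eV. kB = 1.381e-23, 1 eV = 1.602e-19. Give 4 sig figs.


Step 1: n/nQ = 9.537e+26/6.571e+29 = 0.001451
Step 2: ln(n/nQ) = -6.535
Step 3: mu = kB*T*ln(n/nQ) = 2.667e-20*-6.535 = -1.743e-19 J
Step 4: Convert to eV: -1.743e-19/1.602e-19 = -1.088 eV

-1.088


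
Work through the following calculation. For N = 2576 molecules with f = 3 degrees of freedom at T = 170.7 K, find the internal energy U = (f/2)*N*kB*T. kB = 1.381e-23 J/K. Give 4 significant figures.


Step 1: f/2 = 3/2 = 1.5
Step 2: N*kB*T = 2576*1.381e-23*170.7 = 6.073e-18
Step 3: U = 1.5 * 6.073e-18 = 9.109e-18 J

9.109e-18


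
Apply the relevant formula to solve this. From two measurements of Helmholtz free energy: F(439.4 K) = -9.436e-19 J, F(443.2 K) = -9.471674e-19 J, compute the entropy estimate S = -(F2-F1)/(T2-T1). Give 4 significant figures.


Step 1: dF = F2 - F1 = -9.471674e-19 - (-9.436e-19) = -3.5674e-21 J
Step 2: dT = T2 - T1 = 443.2 - 439.4 = 3.8 K
Step 3: S = -dF/dT = -(-3.5674e-21)/3.8 = 9.388e-22 J/K

9.388e-22


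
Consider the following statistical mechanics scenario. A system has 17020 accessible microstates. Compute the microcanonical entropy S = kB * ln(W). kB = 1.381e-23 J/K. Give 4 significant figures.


Step 1: ln(W) = ln(17020) = 9.742
Step 2: S = kB * ln(W) = 1.381e-23 * 9.742
Step 3: S = 1.345e-22 J/K

1.345e-22


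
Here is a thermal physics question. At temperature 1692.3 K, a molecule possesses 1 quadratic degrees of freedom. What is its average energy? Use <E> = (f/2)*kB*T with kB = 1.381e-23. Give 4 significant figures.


Step 1: f/2 = 1/2 = 0.5
Step 2: kB*T = 1.381e-23 * 1692.3 = 2.337e-20
Step 3: <E> = 0.5 * 2.337e-20 = 1.169e-20 J

1.169e-20


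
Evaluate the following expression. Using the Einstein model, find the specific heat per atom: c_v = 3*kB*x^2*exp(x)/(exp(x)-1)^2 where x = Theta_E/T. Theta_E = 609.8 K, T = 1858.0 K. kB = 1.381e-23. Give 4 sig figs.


Step 1: x = Theta_E/T = 609.8/1858.0 = 0.3282
Step 2: x^2 = 0.1077
Step 3: exp(x) = 1.388
Step 4: c_v = 3*1.381e-23*0.1077*1.388/(1.388-1)^2 = 4.106e-23

4.106e-23


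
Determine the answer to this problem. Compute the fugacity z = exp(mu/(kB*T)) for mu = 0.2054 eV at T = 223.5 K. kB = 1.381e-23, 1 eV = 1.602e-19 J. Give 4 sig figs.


Step 1: Convert mu to Joules: 0.2054*1.602e-19 = 3.291e-20 J
Step 2: kB*T = 1.381e-23*223.5 = 3.087e-21 J
Step 3: mu/(kB*T) = 10.66
Step 4: z = exp(10.66) = 4.265e+04

4.265e+04


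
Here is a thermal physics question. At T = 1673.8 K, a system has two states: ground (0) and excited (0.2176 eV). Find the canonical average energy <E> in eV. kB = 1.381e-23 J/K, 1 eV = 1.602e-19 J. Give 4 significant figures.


Step 1: beta*E = 0.2176*1.602e-19/(1.381e-23*1673.8) = 1.508
Step 2: exp(-beta*E) = 0.2213
Step 3: <E> = 0.2176*0.2213/(1+0.2213) = 0.03943 eV

0.03943


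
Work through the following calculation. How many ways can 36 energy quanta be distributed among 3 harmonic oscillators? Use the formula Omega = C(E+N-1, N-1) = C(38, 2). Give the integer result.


Step 1: Use binomial coefficient C(38, 2)
Step 2: Numerator = 38! / 36!
Step 3: Denominator = 2!
Step 4: Omega = 703

703


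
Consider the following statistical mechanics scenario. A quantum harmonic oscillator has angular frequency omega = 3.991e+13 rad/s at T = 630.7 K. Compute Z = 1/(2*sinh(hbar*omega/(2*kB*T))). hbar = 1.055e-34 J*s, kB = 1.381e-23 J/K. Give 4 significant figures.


Step 1: Compute x = hbar*omega/(kB*T) = 1.055e-34*3.991e+13/(1.381e-23*630.7) = 0.4834
Step 2: x/2 = 0.2417
Step 3: sinh(x/2) = 0.2441
Step 4: Z = 1/(2*0.2441) = 2.049

2.049


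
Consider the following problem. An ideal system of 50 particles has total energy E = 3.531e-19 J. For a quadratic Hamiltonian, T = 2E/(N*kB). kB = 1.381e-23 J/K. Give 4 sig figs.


Step 1: Numerator = 2*E = 2*3.531e-19 = 7.062e-19 J
Step 2: Denominator = N*kB = 50*1.381e-23 = 6.905e-22
Step 3: T = 7.062e-19 / 6.905e-22 = 1023 K

1023


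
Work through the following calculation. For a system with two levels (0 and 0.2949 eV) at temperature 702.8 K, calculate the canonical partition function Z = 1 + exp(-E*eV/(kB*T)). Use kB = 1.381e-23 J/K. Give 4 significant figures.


Step 1: Compute beta*E = E*eV/(kB*T) = 0.2949*1.602e-19/(1.381e-23*702.8) = 4.868
Step 2: exp(-beta*E) = exp(-4.868) = 0.007692
Step 3: Z = 1 + 0.007692 = 1.008

1.008


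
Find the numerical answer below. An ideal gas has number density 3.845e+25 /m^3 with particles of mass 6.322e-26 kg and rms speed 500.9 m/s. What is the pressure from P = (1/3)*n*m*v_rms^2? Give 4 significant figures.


Step 1: v_rms^2 = 500.9^2 = 2.509e+05
Step 2: n*m = 3.845e+25*6.322e-26 = 2.431
Step 3: P = (1/3)*2.431*2.509e+05 = 2.033e+05 Pa

2.033e+05


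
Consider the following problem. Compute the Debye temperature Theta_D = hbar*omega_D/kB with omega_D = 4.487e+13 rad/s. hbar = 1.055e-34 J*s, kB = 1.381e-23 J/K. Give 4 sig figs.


Step 1: hbar*omega_D = 1.055e-34 * 4.487e+13 = 4.734e-21 J
Step 2: Theta_D = 4.734e-21 / 1.381e-23
Step 3: Theta_D = 342.8 K

342.8


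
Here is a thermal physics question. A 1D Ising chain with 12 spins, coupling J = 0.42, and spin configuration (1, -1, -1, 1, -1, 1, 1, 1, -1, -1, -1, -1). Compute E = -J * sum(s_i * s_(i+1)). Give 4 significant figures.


Step 1: Nearest-neighbor products: -1, 1, -1, -1, -1, 1, 1, -1, 1, 1, 1
Step 2: Sum of products = 1
Step 3: E = -0.42 * 1 = -0.42

-0.42


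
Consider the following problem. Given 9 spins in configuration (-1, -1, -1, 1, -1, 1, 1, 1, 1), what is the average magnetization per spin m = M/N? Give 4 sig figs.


Step 1: Count up spins (+1): 5, down spins (-1): 4
Step 2: Total magnetization M = 5 - 4 = 1
Step 3: m = M/N = 1/9 = 0.1111

0.1111


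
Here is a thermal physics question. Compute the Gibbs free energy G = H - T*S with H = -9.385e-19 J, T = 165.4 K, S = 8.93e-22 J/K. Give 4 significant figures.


Step 1: T*S = 165.4 * 8.93e-22 = 1.477e-19 J
Step 2: G = H - T*S = -9.385e-19 - 1.477e-19
Step 3: G = -1.086e-18 J

-1.086e-18


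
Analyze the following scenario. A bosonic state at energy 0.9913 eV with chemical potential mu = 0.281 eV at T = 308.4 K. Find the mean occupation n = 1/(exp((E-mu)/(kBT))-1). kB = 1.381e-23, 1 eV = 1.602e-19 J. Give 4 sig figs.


Step 1: (E - mu) = 0.7103 eV
Step 2: x = (E-mu)*eV/(kB*T) = 0.7103*1.602e-19/(1.381e-23*308.4) = 26.72
Step 3: exp(x) = 4.011e+11
Step 4: n = 1/(exp(x)-1) = 2.493e-12

2.493e-12
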